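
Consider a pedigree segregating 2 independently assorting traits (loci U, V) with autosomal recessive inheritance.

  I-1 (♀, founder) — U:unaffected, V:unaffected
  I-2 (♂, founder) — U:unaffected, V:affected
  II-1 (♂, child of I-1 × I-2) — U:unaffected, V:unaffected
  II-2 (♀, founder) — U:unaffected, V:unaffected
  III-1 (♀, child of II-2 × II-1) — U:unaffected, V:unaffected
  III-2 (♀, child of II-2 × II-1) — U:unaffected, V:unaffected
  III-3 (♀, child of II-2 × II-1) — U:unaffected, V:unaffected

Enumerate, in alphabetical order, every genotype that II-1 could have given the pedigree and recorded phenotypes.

II-1 ∈ {UU Vv, Uu Vv}

U/I-1 un ·: UU|Uu
U/I-2 un ·: UU|Uu
U/II-1 un I-1×I-2: UU|Uu
U/II-2 un ·: UU|Uu
U/III-1 un II-2×II-1: UU|Uu
U/III-2 un II-2×II-1: UU|Uu
U/III-3 un II-2×II-1: UU|Uu
⇒ U over [I-1,I-2,II-1,II-2,III-1,III-2,III-3]: 84 consistent
V/I-1 un ·: VV|Vv
V/I-2 aff ·: vv
V/II-1 un I-1×I-2: Vv
V/II-2 un ·: VV|Vv
V/III-1 un II-2×II-1: VV|Vv
V/III-2 un II-2×II-1: VV|Vv
V/III-3 un II-2×II-1: VV|Vv
⇒ V over [I-1,I-2,II-1,II-2,III-1,III-2,III-3]: 32 consistent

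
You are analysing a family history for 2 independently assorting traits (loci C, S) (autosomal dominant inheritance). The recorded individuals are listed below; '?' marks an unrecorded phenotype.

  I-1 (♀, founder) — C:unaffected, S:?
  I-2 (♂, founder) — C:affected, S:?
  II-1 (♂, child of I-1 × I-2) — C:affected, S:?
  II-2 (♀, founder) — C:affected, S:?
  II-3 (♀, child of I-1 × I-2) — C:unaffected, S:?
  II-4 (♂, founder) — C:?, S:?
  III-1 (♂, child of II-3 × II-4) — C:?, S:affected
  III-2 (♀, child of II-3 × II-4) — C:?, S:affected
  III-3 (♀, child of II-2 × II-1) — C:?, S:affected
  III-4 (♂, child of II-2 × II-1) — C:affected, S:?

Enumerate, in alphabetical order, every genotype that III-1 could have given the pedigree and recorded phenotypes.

III-1 ∈ {Cc SS, Cc Ss, cc SS, cc Ss}

C/I-1 un ·: cc
C/I-2 aff ·: Cc
C/II-1 aff I-1×I-2: Cc
C/II-2 aff ·: Cc|CC
C/II-3 un I-1×I-2: cc
C/II-4 ? ·: cc|Cc|CC
C/III-1 ? II-3×II-4: cc|Cc
C/III-2 ? II-3×II-4: cc|Cc
C/III-3 ? II-2×II-1: cc|Cc|CC
C/III-4 aff II-2×II-1: Cc|CC
⇒ C over [I-1,I-2,II-1,II-2,II-3,II-4,III-1,III-2,III-3,III-4]: 60 consistent
S/I-1 ? ·: ss|Ss|SS
S/I-2 ? ·: ss|Ss|SS
S/II-1 ? I-1×I-2: ss|Ss|SS
S/II-2 ? ·: ss|Ss|SS
S/II-3 ? I-1×I-2: ss|Ss|SS
S/II-4 ? ·: ss|Ss|SS
S/III-1 aff II-3×II-4: Ss|SS
S/III-2 aff II-3×II-4: Ss|SS
S/III-3 aff II-2×II-1: Ss|SS
S/III-4 ? II-2×II-1: ss|Ss|SS
⇒ S over [I-1,I-2,II-1,II-2,II-3,II-4,III-1,III-2,III-3,III-4]: 1485 consistent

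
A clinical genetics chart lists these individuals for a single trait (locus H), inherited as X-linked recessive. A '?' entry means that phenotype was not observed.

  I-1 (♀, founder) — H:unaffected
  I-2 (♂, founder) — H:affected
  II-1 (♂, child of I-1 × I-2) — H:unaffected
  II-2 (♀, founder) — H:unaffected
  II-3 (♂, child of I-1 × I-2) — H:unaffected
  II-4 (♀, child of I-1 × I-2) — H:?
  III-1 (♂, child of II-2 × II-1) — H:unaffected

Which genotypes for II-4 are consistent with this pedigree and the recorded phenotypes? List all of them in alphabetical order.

II-4 ∈ {X^HX^h, X^hX^h}

H/I-1 un ·: X^HX^H|X^HX^h
H/I-2 aff ·: X^hY
H/II-1 un I-1×I-2: X^HY
H/II-2 un ·: X^HX^H|X^HX^h
H/II-3 un I-1×I-2: X^HY
H/II-4 ? I-1×I-2: X^HX^h|X^hX^h
H/III-1 un II-2×II-1: X^HY
⇒ H over [I-1,I-2,II-1,II-2,II-3,II-4,III-1]: 6 consistent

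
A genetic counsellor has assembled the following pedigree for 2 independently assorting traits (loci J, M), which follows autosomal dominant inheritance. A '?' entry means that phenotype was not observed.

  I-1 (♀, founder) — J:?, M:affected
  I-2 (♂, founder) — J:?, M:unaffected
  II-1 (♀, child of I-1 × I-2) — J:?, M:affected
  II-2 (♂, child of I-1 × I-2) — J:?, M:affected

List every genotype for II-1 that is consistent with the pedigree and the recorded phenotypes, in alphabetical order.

II-1 ∈ {JJ Mm, Jj Mm, jj Mm}

J/I-1 ? ·: jj|Jj|JJ
J/I-2 ? ·: jj|Jj|JJ
J/II-1 ? I-1×I-2: jj|Jj|JJ
J/II-2 ? I-1×I-2: jj|Jj|JJ
⇒ J over [I-1,I-2,II-1,II-2]: 29 consistent
M/I-1 aff ·: Mm|MM
M/I-2 un ·: mm
M/II-1 aff I-1×I-2: Mm
M/II-2 aff I-1×I-2: Mm
⇒ M over [I-1,I-2,II-1,II-2]: 2 consistent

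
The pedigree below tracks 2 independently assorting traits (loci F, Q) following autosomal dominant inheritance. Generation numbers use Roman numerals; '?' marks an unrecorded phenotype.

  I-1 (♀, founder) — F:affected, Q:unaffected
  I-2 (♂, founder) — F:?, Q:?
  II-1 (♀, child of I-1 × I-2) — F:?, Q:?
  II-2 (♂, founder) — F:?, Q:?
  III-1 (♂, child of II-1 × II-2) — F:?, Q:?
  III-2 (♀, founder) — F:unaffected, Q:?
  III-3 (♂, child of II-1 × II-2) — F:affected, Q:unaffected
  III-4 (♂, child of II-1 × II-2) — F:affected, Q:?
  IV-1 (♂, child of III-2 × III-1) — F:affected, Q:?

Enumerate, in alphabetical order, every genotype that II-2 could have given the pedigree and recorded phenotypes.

F/I-1 aff ·: Ff|FF
F/I-2 ? ·: ff|Ff|FF
F/II-1 ? I-1×I-2: ff|Ff|FF
F/II-2 ? ·: ff|Ff|FF
F/III-1 ? II-1×II-2: Ff|FF
F/III-2 un ·: ff
F/III-3 aff II-1×II-2: Ff|FF
F/III-4 aff II-1×II-2: Ff|FF
F/IV-1 aff III-2×III-1: Ff
⇒ F over [I-1,I-2,II-1,II-2,III-1,III-2,III-3,III-4,IV-1]: 129 consistent
Q/I-1 un ·: qq
Q/I-2 ? ·: qq|Qq|QQ
Q/II-1 ? I-1×I-2: qq|Qq
Q/II-2 ? ·: qq|Qq
Q/III-1 ? II-1×II-2: qq|Qq|QQ
Q/III-2 ? ·: qq|Qq|QQ
Q/III-3 un II-1×II-2: qq
Q/III-4 ? II-1×II-2: qq|Qq|QQ
Q/IV-1 ? III-2×III-1: qq|Qq|QQ
⇒ Q over [I-1,I-2,II-1,II-2,III-1,III-2,III-3,III-4,IV-1]: 186 consistent

II-2 ∈ {FF Qq, FF qq, Ff Qq, Ff qq, ff Qq, ff qq}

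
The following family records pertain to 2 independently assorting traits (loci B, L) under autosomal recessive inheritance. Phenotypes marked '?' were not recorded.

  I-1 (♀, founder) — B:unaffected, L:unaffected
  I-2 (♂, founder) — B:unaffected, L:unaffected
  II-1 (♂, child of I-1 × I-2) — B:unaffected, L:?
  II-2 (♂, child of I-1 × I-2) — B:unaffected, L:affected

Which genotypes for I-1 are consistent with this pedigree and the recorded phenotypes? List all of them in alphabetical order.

B/I-1 un ·: BB|Bb
B/I-2 un ·: BB|Bb
B/II-1 un I-1×I-2: BB|Bb
B/II-2 un I-1×I-2: BB|Bb
⇒ B over [I-1,I-2,II-1,II-2]: 13 consistent
L/I-1 un ·: Ll
L/I-2 un ·: Ll
L/II-1 ? I-1×I-2: LL|Ll|ll
L/II-2 aff I-1×I-2: ll
⇒ L over [I-1,I-2,II-1,II-2]: 3 consistent

I-1 ∈ {BB Ll, Bb Ll}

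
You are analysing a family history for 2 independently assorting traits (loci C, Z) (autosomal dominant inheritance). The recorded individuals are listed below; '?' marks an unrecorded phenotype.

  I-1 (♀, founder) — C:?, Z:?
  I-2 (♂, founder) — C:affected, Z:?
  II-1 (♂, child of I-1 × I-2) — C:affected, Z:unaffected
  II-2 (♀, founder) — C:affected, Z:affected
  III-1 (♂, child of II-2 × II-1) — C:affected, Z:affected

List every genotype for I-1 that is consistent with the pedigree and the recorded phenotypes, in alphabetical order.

C/I-1 ? ·: cc|Cc|CC
C/I-2 aff ·: Cc|CC
C/II-1 aff I-1×I-2: Cc|CC
C/II-2 aff ·: Cc|CC
C/III-1 aff II-2×II-1: Cc|CC
⇒ C over [I-1,I-2,II-1,II-2,III-1]: 32 consistent
Z/I-1 ? ·: zz|Zz
Z/I-2 ? ·: zz|Zz
Z/II-1 un I-1×I-2: zz
Z/II-2 aff ·: Zz|ZZ
Z/III-1 aff II-2×II-1: Zz
⇒ Z over [I-1,I-2,II-1,II-2,III-1]: 8 consistent

I-1 ∈ {CC Zz, CC zz, Cc Zz, Cc zz, cc Zz, cc zz}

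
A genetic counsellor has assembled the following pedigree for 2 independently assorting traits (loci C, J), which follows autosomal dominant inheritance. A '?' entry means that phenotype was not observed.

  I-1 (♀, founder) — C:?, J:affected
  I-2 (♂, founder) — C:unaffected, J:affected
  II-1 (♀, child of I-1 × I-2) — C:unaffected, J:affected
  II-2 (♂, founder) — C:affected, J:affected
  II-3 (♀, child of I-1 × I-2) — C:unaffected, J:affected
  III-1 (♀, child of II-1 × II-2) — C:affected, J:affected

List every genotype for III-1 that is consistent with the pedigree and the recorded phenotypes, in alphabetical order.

C/I-1 ? ·: cc|Cc
C/I-2 un ·: cc
C/II-1 un I-1×I-2: cc
C/II-2 aff ·: Cc|CC
C/II-3 un I-1×I-2: cc
C/III-1 aff II-1×II-2: Cc
⇒ C over [I-1,I-2,II-1,II-2,II-3,III-1]: 4 consistent
J/I-1 aff ·: Jj|JJ
J/I-2 aff ·: Jj|JJ
J/II-1 aff I-1×I-2: Jj|JJ
J/II-2 aff ·: Jj|JJ
J/II-3 aff I-1×I-2: Jj|JJ
J/III-1 aff II-1×II-2: Jj|JJ
⇒ J over [I-1,I-2,II-1,II-2,II-3,III-1]: 45 consistent

III-1 ∈ {Cc JJ, Cc Jj}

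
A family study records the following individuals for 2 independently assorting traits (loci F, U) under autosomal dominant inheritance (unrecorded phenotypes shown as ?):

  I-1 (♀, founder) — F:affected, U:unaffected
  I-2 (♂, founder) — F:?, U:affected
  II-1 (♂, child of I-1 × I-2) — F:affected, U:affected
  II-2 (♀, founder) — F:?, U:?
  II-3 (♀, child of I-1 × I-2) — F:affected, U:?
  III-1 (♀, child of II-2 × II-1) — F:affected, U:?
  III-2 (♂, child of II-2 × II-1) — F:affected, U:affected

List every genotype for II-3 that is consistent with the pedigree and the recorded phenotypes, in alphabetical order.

F/I-1 aff ·: Ff|FF
F/I-2 ? ·: ff|Ff|FF
F/II-1 aff I-1×I-2: Ff|FF
F/II-2 ? ·: ff|Ff|FF
F/II-3 aff I-1×I-2: Ff|FF
F/III-1 aff II-2×II-1: Ff|FF
F/III-2 aff II-2×II-1: Ff|FF
⇒ F over [I-1,I-2,II-1,II-2,II-3,III-1,III-2]: 114 consistent
U/I-1 un ·: uu
U/I-2 aff ·: Uu|UU
U/II-1 aff I-1×I-2: Uu
U/II-2 ? ·: uu|Uu|UU
U/II-3 ? I-1×I-2: uu|Uu
U/III-1 ? II-2×II-1: uu|Uu|UU
U/III-2 aff II-2×II-1: Uu|UU
⇒ U over [I-1,I-2,II-1,II-2,II-3,III-1,III-2]: 36 consistent

II-3 ∈ {FF Uu, FF uu, Ff Uu, Ff uu}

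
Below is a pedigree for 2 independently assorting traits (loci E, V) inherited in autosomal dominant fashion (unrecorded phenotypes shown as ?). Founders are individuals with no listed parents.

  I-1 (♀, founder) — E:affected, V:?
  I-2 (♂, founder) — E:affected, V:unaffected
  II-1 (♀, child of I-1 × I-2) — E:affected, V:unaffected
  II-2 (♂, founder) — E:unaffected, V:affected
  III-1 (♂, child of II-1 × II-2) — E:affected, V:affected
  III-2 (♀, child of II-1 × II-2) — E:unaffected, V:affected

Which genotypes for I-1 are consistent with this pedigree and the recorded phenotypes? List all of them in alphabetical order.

E/I-1 aff ·: Ee|EE
E/I-2 aff ·: Ee|EE
E/II-1 aff I-1×I-2: Ee
E/II-2 un ·: ee
E/III-1 aff II-1×II-2: Ee
E/III-2 un II-1×II-2: ee
⇒ E over [I-1,I-2,II-1,II-2,III-1,III-2]: 3 consistent
V/I-1 ? ·: vv|Vv
V/I-2 un ·: vv
V/II-1 un I-1×I-2: vv
V/II-2 aff ·: Vv|VV
V/III-1 aff II-1×II-2: Vv
V/III-2 aff II-1×II-2: Vv
⇒ V over [I-1,I-2,II-1,II-2,III-1,III-2]: 4 consistent

I-1 ∈ {EE Vv, EE vv, Ee Vv, Ee vv}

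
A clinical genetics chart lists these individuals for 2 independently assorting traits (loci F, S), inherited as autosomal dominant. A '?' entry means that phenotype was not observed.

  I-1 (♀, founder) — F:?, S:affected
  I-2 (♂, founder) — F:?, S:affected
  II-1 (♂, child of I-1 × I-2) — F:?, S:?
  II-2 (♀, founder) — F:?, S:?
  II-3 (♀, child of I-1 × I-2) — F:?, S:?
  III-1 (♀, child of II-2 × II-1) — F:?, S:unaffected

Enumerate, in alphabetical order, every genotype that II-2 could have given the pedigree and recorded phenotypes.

F/I-1 ? ·: ff|Ff|FF
F/I-2 ? ·: ff|Ff|FF
F/II-1 ? I-1×I-2: ff|Ff|FF
F/II-2 ? ·: ff|Ff|FF
F/II-3 ? I-1×I-2: ff|Ff|FF
F/III-1 ? II-2×II-1: ff|Ff|FF
⇒ F over [I-1,I-2,II-1,II-2,II-3,III-1]: 155 consistent
S/I-1 aff ·: Ss|SS
S/I-2 aff ·: Ss|SS
S/II-1 ? I-1×I-2: ss|Ss
S/II-2 ? ·: ss|Ss
S/II-3 ? I-1×I-2: ss|Ss|SS
S/III-1 un II-2×II-1: ss
⇒ S over [I-1,I-2,II-1,II-2,II-3,III-1]: 20 consistent

II-2 ∈ {FF Ss, FF ss, Ff Ss, Ff ss, ff Ss, ff ss}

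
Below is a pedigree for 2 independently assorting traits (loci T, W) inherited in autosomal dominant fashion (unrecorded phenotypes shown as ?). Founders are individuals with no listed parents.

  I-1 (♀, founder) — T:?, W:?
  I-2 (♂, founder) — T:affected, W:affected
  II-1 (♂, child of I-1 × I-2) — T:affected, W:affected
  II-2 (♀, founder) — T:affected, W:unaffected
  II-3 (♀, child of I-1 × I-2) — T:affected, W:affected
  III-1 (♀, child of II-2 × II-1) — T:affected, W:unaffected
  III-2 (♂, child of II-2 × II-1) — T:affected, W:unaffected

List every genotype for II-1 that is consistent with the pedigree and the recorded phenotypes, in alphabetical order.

II-1 ∈ {TT Ww, Tt Ww}

T/I-1 ? ·: tt|Tt|TT
T/I-2 aff ·: Tt|TT
T/II-1 aff I-1×I-2: Tt|TT
T/II-2 aff ·: Tt|TT
T/II-3 aff I-1×I-2: Tt|TT
T/III-1 aff II-2×II-1: Tt|TT
T/III-2 aff II-2×II-1: Tt|TT
⇒ T over [I-1,I-2,II-1,II-2,II-3,III-1,III-2]: 99 consistent
W/I-1 ? ·: ww|Ww|WW
W/I-2 aff ·: Ww|WW
W/II-1 aff I-1×I-2: Ww
W/II-2 un ·: ww
W/II-3 aff I-1×I-2: Ww|WW
W/III-1 un II-2×II-1: ww
W/III-2 un II-2×II-1: ww
⇒ W over [I-1,I-2,II-1,II-2,II-3,III-1,III-2]: 8 consistent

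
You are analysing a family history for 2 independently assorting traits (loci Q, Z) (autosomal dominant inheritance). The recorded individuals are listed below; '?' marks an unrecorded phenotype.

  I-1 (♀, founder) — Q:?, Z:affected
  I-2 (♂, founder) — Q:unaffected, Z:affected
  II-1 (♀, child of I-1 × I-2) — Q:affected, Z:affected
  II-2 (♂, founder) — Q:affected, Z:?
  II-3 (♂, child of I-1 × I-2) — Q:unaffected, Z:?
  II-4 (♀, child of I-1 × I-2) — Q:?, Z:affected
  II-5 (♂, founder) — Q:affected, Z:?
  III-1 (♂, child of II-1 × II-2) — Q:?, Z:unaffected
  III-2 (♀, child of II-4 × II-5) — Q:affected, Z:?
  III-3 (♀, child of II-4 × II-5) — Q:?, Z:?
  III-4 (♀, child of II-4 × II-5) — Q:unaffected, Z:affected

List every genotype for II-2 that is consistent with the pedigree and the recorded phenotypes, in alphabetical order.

II-2 ∈ {QQ Zz, QQ zz, Qq Zz, Qq zz}

Q/I-1 ? ·: Qq
Q/I-2 un ·: qq
Q/II-1 aff I-1×I-2: Qq
Q/II-2 aff ·: Qq|QQ
Q/II-3 un I-1×I-2: qq
Q/II-4 ? I-1×I-2: qq|Qq
Q/II-5 aff ·: Qq
Q/III-1 ? II-1×II-2: qq|Qq|QQ
Q/III-2 aff II-4×II-5: Qq|QQ
Q/III-3 ? II-4×II-5: qq|Qq|QQ
Q/III-4 un II-4×II-5: qq
⇒ Q over [I-1,I-2,II-1,II-2,II-3,II-4,II-5,III-1,III-2,III-3,III-4]: 40 consistent
Z/I-1 aff ·: Zz|ZZ
Z/I-2 aff ·: Zz|ZZ
Z/II-1 aff I-1×I-2: Zz
Z/II-2 ? ·: zz|Zz
Z/II-3 ? I-1×I-2: zz|Zz|ZZ
Z/II-4 aff I-1×I-2: Zz|ZZ
Z/II-5 ? ·: zz|Zz|ZZ
Z/III-1 un II-1×II-2: zz
Z/III-2 ? II-4×II-5: zz|Zz|ZZ
Z/III-3 ? II-4×II-5: zz|Zz|ZZ
Z/III-4 aff II-4×II-5: Zz|ZZ
⇒ Z over [I-1,I-2,II-1,II-2,II-3,II-4,II-5,III-1,III-2,III-3,III-4]: 560 consistent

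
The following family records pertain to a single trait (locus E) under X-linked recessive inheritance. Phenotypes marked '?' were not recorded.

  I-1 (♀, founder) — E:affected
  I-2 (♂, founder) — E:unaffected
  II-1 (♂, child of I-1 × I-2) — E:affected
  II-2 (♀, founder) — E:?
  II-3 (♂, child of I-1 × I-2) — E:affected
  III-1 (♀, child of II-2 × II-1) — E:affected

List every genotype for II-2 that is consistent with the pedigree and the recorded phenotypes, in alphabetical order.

E/I-1 aff ·: X^eX^e
E/I-2 un ·: X^EY
E/II-1 aff I-1×I-2: X^eY
E/II-2 ? ·: X^EX^e|X^eX^e
E/II-3 aff I-1×I-2: X^eY
E/III-1 aff II-2×II-1: X^eX^e
⇒ E over [I-1,I-2,II-1,II-2,II-3,III-1]: 2 consistent

II-2 ∈ {X^EX^e, X^eX^e}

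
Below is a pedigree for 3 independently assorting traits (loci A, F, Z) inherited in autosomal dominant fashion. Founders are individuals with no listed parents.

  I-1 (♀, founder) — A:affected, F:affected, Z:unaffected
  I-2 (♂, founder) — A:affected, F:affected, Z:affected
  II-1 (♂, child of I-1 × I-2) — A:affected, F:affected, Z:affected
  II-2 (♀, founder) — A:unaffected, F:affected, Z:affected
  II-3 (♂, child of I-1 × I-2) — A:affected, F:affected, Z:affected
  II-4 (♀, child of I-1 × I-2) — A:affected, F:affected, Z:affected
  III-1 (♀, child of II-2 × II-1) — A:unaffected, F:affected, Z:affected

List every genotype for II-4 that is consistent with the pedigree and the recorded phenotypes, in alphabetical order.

II-4 ∈ {AA FF Zz, AA Ff Zz, Aa FF Zz, Aa Ff Zz}

A/I-1 aff ·: Aa|AA
A/I-2 aff ·: Aa|AA
A/II-1 aff I-1×I-2: Aa
A/II-2 un ·: aa
A/II-3 aff I-1×I-2: Aa|AA
A/II-4 aff I-1×I-2: Aa|AA
A/III-1 un II-2×II-1: aa
⇒ A over [I-1,I-2,II-1,II-2,II-3,II-4,III-1]: 12 consistent
F/I-1 aff ·: Ff|FF
F/I-2 aff ·: Ff|FF
F/II-1 aff I-1×I-2: Ff|FF
F/II-2 aff ·: Ff|FF
F/II-3 aff I-1×I-2: Ff|FF
F/II-4 aff I-1×I-2: Ff|FF
F/III-1 aff II-2×II-1: Ff|FF
⇒ F over [I-1,I-2,II-1,II-2,II-3,II-4,III-1]: 87 consistent
Z/I-1 un ·: zz
Z/I-2 aff ·: Zz|ZZ
Z/II-1 aff I-1×I-2: Zz
Z/II-2 aff ·: Zz|ZZ
Z/II-3 aff I-1×I-2: Zz
Z/II-4 aff I-1×I-2: Zz
Z/III-1 aff II-2×II-1: Zz|ZZ
⇒ Z over [I-1,I-2,II-1,II-2,II-3,II-4,III-1]: 8 consistent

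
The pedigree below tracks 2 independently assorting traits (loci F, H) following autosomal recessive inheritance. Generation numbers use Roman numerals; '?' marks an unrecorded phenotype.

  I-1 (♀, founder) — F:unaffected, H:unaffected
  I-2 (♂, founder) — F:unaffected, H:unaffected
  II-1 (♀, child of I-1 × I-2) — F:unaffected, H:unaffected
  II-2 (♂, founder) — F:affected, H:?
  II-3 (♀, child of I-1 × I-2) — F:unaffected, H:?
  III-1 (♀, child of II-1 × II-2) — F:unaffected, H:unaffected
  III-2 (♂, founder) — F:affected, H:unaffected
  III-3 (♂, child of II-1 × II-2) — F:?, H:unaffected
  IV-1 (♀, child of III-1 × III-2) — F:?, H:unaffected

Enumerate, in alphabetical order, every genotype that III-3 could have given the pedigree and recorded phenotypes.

III-3 ∈ {Ff HH, Ff Hh, ff HH, ff Hh}

F/I-1 un ·: FF|Ff
F/I-2 un ·: FF|Ff
F/II-1 un I-1×I-2: FF|Ff
F/II-2 aff ·: ff
F/II-3 un I-1×I-2: FF|Ff
F/III-1 un II-1×II-2: Ff
F/III-2 aff ·: ff
F/III-3 ? II-1×II-2: Ff|ff
F/IV-1 ? III-1×III-2: Ff|ff
⇒ F over [I-1,I-2,II-1,II-2,II-3,III-1,III-2,III-3,IV-1]: 38 consistent
H/I-1 un ·: HH|Hh
H/I-2 un ·: HH|Hh
H/II-1 un I-1×I-2: HH|Hh
H/II-2 ? ·: HH|Hh|hh
H/II-3 ? I-1×I-2: HH|Hh|hh
H/III-1 un II-1×II-2: HH|Hh
H/III-2 un ·: HH|Hh
H/III-3 un II-1×II-2: HH|Hh
H/IV-1 un III-1×III-2: HH|Hh
⇒ H over [I-1,I-2,II-1,II-2,II-3,III-1,III-2,III-3,IV-1]: 392 consistent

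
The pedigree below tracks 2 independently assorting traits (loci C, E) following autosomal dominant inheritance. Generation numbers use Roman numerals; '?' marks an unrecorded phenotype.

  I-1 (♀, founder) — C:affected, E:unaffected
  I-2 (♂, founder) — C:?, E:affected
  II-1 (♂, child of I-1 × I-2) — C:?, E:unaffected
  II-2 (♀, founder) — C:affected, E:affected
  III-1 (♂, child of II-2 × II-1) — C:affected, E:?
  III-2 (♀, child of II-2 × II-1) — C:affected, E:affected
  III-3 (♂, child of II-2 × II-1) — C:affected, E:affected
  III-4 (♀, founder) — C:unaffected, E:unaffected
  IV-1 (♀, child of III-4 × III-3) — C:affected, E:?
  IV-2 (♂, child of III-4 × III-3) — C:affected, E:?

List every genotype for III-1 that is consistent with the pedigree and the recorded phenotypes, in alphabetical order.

C/I-1 aff ·: Cc|CC
C/I-2 ? ·: cc|Cc|CC
C/II-1 ? I-1×I-2: cc|Cc|CC
C/II-2 aff ·: Cc|CC
C/III-1 aff II-2×II-1: Cc|CC
C/III-2 aff II-2×II-1: Cc|CC
C/III-3 aff II-2×II-1: Cc|CC
C/III-4 un ·: cc
C/IV-1 aff III-4×III-3: Cc
C/IV-2 aff III-4×III-3: Cc
⇒ C over [I-1,I-2,II-1,II-2,III-1,III-2,III-3,III-4,IV-1,IV-2]: 120 consistent
E/I-1 un ·: ee
E/I-2 aff ·: Ee
E/II-1 un I-1×I-2: ee
E/II-2 aff ·: Ee|EE
E/III-1 ? II-2×II-1: ee|Ee
E/III-2 aff II-2×II-1: Ee
E/III-3 aff II-2×II-1: Ee
E/III-4 un ·: ee
E/IV-1 ? III-4×III-3: ee|Ee
E/IV-2 ? III-4×III-3: ee|Ee
⇒ E over [I-1,I-2,II-1,II-2,III-1,III-2,III-3,III-4,IV-1,IV-2]: 12 consistent

III-1 ∈ {CC Ee, CC ee, Cc Ee, Cc ee}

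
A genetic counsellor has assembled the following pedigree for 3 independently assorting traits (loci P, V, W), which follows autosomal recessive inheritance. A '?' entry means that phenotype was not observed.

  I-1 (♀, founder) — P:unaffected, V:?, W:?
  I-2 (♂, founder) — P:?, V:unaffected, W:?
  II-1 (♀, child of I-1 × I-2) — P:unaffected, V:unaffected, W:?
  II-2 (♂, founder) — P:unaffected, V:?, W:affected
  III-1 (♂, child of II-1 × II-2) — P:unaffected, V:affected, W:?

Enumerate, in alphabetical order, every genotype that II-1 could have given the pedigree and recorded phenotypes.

II-1 ∈ {PP Vv WW, PP Vv Ww, PP Vv ww, Pp Vv WW, Pp Vv Ww, Pp Vv ww}

P/I-1 un ·: PP|Pp
P/I-2 ? ·: PP|Pp|pp
P/II-1 un I-1×I-2: PP|Pp
P/II-2 un ·: PP|Pp
P/III-1 un II-1×II-2: PP|Pp
⇒ P over [I-1,I-2,II-1,II-2,III-1]: 32 consistent
V/I-1 ? ·: VV|Vv|vv
V/I-2 un ·: VV|Vv
V/II-1 un I-1×I-2: Vv
V/II-2 ? ·: Vv|vv
V/III-1 aff II-1×II-2: vv
⇒ V over [I-1,I-2,II-1,II-2,III-1]: 10 consistent
W/I-1 ? ·: WW|Ww|ww
W/I-2 ? ·: WW|Ww|ww
W/II-1 ? I-1×I-2: WW|Ww|ww
W/II-2 aff ·: ww
W/III-1 ? II-1×II-2: Ww|ww
⇒ W over [I-1,I-2,II-1,II-2,III-1]: 22 consistent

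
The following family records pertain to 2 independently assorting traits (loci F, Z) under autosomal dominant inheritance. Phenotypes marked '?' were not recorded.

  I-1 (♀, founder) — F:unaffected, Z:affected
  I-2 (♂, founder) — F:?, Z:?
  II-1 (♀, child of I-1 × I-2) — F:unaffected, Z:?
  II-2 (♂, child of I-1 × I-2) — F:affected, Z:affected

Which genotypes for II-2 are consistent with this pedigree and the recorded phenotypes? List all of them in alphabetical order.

F/I-1 un ·: ff
F/I-2 ? ·: Ff
F/II-1 un I-1×I-2: ff
F/II-2 aff I-1×I-2: Ff
⇒ F over [I-1,I-2,II-1,II-2]: 1 consistent
Z/I-1 aff ·: Zz|ZZ
Z/I-2 ? ·: zz|Zz|ZZ
Z/II-1 ? I-1×I-2: zz|Zz|ZZ
Z/II-2 aff I-1×I-2: Zz|ZZ
⇒ Z over [I-1,I-2,II-1,II-2]: 18 consistent

II-2 ∈ {Ff ZZ, Ff Zz}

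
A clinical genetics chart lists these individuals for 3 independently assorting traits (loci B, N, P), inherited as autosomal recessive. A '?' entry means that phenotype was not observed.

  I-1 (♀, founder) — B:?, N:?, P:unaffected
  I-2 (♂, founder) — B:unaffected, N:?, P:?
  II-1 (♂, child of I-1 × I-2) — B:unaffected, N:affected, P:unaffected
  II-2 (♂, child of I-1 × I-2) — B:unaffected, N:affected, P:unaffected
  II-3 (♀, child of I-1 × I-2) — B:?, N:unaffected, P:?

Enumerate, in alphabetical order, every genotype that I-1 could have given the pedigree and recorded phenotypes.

B/I-1 ? ·: BB|Bb|bb
B/I-2 un ·: BB|Bb
B/II-1 un I-1×I-2: BB|Bb
B/II-2 un I-1×I-2: BB|Bb
B/II-3 ? I-1×I-2: BB|Bb|bb
⇒ B over [I-1,I-2,II-1,II-2,II-3]: 32 consistent
N/I-1 ? ·: Nn|nn
N/I-2 ? ·: Nn|nn
N/II-1 aff I-1×I-2: nn
N/II-2 aff I-1×I-2: nn
N/II-3 un I-1×I-2: NN|Nn
⇒ N over [I-1,I-2,II-1,II-2,II-3]: 4 consistent
P/I-1 un ·: PP|Pp
P/I-2 ? ·: PP|Pp|pp
P/II-1 un I-1×I-2: PP|Pp
P/II-2 un I-1×I-2: PP|Pp
P/II-3 ? I-1×I-2: PP|Pp|pp
⇒ P over [I-1,I-2,II-1,II-2,II-3]: 32 consistent

I-1 ∈ {BB Nn PP, BB Nn Pp, BB nn PP, BB nn Pp, Bb Nn PP, Bb Nn Pp, Bb nn PP, Bb nn Pp, bb Nn PP, bb Nn Pp, bb nn PP, bb nn Pp}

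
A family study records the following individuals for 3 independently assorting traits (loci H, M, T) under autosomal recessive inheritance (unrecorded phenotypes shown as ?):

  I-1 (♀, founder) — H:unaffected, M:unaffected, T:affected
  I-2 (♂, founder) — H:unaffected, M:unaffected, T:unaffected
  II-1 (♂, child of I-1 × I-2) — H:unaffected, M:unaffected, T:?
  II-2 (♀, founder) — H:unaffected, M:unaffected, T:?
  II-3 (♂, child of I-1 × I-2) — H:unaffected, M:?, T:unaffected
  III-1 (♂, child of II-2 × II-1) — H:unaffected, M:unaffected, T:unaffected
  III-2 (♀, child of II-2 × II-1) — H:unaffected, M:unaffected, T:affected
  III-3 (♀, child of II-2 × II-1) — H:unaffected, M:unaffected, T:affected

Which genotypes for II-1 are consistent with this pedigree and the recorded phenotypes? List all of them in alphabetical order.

H/I-1 un ·: HH|Hh
H/I-2 un ·: HH|Hh
H/II-1 un I-1×I-2: HH|Hh
H/II-2 un ·: HH|Hh
H/II-3 un I-1×I-2: HH|Hh
H/III-1 un II-2×II-1: HH|Hh
H/III-2 un II-2×II-1: HH|Hh
H/III-3 un II-2×II-1: HH|Hh
⇒ H over [I-1,I-2,II-1,II-2,II-3,III-1,III-2,III-3]: 159 consistent
M/I-1 un ·: MM|Mm
M/I-2 un ·: MM|Mm
M/II-1 un I-1×I-2: MM|Mm
M/II-2 un ·: MM|Mm
M/II-3 ? I-1×I-2: MM|Mm|mm
M/III-1 un II-2×II-1: MM|Mm
M/III-2 un II-2×II-1: MM|Mm
M/III-3 un II-2×II-1: MM|Mm
⇒ M over [I-1,I-2,II-1,II-2,II-3,III-1,III-2,III-3]: 184 consistent
T/I-1 aff ·: tt
T/I-2 un ·: TT|Tt
T/II-1 ? I-1×I-2: Tt|tt
T/II-2 ? ·: Tt|tt
T/II-3 un I-1×I-2: Tt
T/III-1 un II-2×II-1: TT|Tt
T/III-2 aff II-2×II-1: tt
T/III-3 aff II-2×II-1: tt
⇒ T over [I-1,I-2,II-1,II-2,II-3,III-1,III-2,III-3]: 7 consistent

II-1 ∈ {HH MM Tt, HH MM tt, HH Mm Tt, HH Mm tt, Hh MM Tt, Hh MM tt, Hh Mm Tt, Hh Mm tt}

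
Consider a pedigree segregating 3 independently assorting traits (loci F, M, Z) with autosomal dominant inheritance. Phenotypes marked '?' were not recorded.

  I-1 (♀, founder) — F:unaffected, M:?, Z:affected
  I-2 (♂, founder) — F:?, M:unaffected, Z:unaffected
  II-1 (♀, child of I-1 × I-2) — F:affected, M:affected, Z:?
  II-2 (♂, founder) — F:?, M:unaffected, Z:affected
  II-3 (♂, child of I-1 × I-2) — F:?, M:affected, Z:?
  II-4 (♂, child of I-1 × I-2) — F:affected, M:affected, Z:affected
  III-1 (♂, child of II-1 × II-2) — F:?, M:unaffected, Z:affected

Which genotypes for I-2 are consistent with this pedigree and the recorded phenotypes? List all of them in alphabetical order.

I-2 ∈ {FF mm zz, Ff mm zz}

F/I-1 un ·: ff
F/I-2 ? ·: Ff|FF
F/II-1 aff I-1×I-2: Ff
F/II-2 ? ·: ff|Ff|FF
F/II-3 ? I-1×I-2: ff|Ff
F/II-4 aff I-1×I-2: Ff
F/III-1 ? II-1×II-2: ff|Ff|FF
⇒ F over [I-1,I-2,II-1,II-2,II-3,II-4,III-1]: 21 consistent
M/I-1 ? ·: Mm|MM
M/I-2 un ·: mm
M/II-1 aff I-1×I-2: Mm
M/II-2 un ·: mm
M/II-3 aff I-1×I-2: Mm
M/II-4 aff I-1×I-2: Mm
M/III-1 un II-1×II-2: mm
⇒ M over [I-1,I-2,II-1,II-2,II-3,II-4,III-1]: 2 consistent
Z/I-1 aff ·: Zz|ZZ
Z/I-2 un ·: zz
Z/II-1 ? I-1×I-2: zz|Zz
Z/II-2 aff ·: Zz|ZZ
Z/II-3 ? I-1×I-2: zz|Zz
Z/II-4 aff I-1×I-2: Zz
Z/III-1 aff II-1×II-2: Zz|ZZ
⇒ Z over [I-1,I-2,II-1,II-2,II-3,II-4,III-1]: 16 consistent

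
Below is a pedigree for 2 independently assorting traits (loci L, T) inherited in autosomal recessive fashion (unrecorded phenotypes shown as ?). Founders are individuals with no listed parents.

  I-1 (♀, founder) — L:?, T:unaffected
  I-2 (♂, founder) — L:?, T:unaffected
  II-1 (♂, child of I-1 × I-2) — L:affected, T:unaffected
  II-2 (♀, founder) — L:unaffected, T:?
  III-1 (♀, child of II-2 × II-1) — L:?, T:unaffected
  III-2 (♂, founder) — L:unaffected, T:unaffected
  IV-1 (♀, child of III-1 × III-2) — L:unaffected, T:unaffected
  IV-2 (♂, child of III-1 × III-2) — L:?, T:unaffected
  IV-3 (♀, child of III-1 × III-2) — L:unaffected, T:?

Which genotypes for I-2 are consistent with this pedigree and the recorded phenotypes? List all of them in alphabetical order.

I-2 ∈ {Ll TT, Ll Tt, ll TT, ll Tt}

L/I-1 ? ·: Ll|ll
L/I-2 ? ·: Ll|ll
L/II-1 aff I-1×I-2: ll
L/II-2 un ·: LL|Ll
L/III-1 ? II-2×II-1: Ll|ll
L/III-2 un ·: LL|Ll
L/IV-1 un III-1×III-2: LL|Ll
L/IV-2 ? III-1×III-2: LL|Ll|ll
L/IV-3 un III-1×III-2: LL|Ll
⇒ L over [I-1,I-2,II-1,II-2,III-1,III-2,IV-1,IV-2,IV-3]: 172 consistent
T/I-1 un ·: TT|Tt
T/I-2 un ·: TT|Tt
T/II-1 un I-1×I-2: TT|Tt
T/II-2 ? ·: TT|Tt|tt
T/III-1 un II-2×II-1: TT|Tt
T/III-2 un ·: TT|Tt
T/IV-1 un III-1×III-2: TT|Tt
T/IV-2 un III-1×III-2: TT|Tt
T/IV-3 ? III-1×III-2: TT|Tt|tt
⇒ T over [I-1,I-2,II-1,II-2,III-1,III-2,IV-1,IV-2,IV-3]: 466 consistent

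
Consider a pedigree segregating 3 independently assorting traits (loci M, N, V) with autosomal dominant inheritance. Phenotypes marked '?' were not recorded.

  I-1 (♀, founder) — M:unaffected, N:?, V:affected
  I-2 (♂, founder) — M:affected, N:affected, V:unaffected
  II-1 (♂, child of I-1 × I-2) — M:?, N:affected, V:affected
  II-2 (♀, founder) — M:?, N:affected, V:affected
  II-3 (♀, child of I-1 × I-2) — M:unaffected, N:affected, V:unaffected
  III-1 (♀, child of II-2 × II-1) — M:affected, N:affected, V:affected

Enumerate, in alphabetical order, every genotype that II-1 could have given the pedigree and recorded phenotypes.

M/I-1 un ·: mm
M/I-2 aff ·: Mm
M/II-1 ? I-1×I-2: mm|Mm
M/II-2 ? ·: mm|Mm|MM
M/II-3 un I-1×I-2: mm
M/III-1 aff II-2×II-1: Mm|MM
⇒ M over [I-1,I-2,II-1,II-2,II-3,III-1]: 7 consistent
N/I-1 ? ·: nn|Nn|NN
N/I-2 aff ·: Nn|NN
N/II-1 aff I-1×I-2: Nn|NN
N/II-2 aff ·: Nn|NN
N/II-3 aff I-1×I-2: Nn|NN
N/III-1 aff II-2×II-1: Nn|NN
⇒ N over [I-1,I-2,II-1,II-2,II-3,III-1]: 53 consistent
V/I-1 aff ·: Vv
V/I-2 un ·: vv
V/II-1 aff I-1×I-2: Vv
V/II-2 aff ·: Vv|VV
V/II-3 un I-1×I-2: vv
V/III-1 aff II-2×II-1: Vv|VV
⇒ V over [I-1,I-2,II-1,II-2,II-3,III-1]: 4 consistent

II-1 ∈ {Mm NN Vv, Mm Nn Vv, mm NN Vv, mm Nn Vv}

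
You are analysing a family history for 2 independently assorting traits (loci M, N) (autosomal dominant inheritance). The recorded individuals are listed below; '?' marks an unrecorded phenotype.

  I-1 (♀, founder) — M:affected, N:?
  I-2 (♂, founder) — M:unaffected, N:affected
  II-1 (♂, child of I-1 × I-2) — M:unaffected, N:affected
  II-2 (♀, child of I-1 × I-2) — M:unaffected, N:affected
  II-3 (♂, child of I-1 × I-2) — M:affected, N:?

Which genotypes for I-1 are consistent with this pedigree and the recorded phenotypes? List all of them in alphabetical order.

I-1 ∈ {Mm NN, Mm Nn, Mm nn}

M/I-1 aff ·: Mm
M/I-2 un ·: mm
M/II-1 un I-1×I-2: mm
M/II-2 un I-1×I-2: mm
M/II-3 aff I-1×I-2: Mm
⇒ M over [I-1,I-2,II-1,II-2,II-3]: 1 consistent
N/I-1 ? ·: nn|Nn|NN
N/I-2 aff ·: Nn|NN
N/II-1 aff I-1×I-2: Nn|NN
N/II-2 aff I-1×I-2: Nn|NN
N/II-3 ? I-1×I-2: nn|Nn|NN
⇒ N over [I-1,I-2,II-1,II-2,II-3]: 32 consistent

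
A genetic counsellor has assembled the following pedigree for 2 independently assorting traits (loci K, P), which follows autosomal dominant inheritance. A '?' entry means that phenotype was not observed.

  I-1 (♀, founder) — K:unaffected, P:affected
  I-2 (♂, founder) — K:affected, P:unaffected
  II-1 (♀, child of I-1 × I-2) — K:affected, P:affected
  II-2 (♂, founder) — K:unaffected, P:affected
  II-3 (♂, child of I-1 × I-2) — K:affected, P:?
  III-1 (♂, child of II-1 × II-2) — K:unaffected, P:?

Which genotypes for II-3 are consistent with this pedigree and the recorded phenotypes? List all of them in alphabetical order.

K/I-1 un ·: kk
K/I-2 aff ·: Kk|KK
K/II-1 aff I-1×I-2: Kk
K/II-2 un ·: kk
K/II-3 aff I-1×I-2: Kk
K/III-1 un II-1×II-2: kk
⇒ K over [I-1,I-2,II-1,II-2,II-3,III-1]: 2 consistent
P/I-1 aff ·: Pp|PP
P/I-2 un ·: pp
P/II-1 aff I-1×I-2: Pp
P/II-2 aff ·: Pp|PP
P/II-3 ? I-1×I-2: pp|Pp
P/III-1 ? II-1×II-2: pp|Pp|PP
⇒ P over [I-1,I-2,II-1,II-2,II-3,III-1]: 15 consistent

II-3 ∈ {Kk Pp, Kk pp}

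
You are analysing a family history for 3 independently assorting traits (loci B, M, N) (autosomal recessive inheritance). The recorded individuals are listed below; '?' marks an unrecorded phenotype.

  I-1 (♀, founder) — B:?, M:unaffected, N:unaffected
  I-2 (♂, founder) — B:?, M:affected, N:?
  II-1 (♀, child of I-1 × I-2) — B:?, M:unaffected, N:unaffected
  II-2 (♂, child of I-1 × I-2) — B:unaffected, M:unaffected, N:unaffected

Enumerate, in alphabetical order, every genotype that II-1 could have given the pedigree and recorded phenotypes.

II-1 ∈ {BB Mm NN, BB Mm Nn, Bb Mm NN, Bb Mm Nn, bb Mm NN, bb Mm Nn}

B/I-1 ? ·: BB|Bb|bb
B/I-2 ? ·: BB|Bb|bb
B/II-1 ? I-1×I-2: BB|Bb|bb
B/II-2 un I-1×I-2: BB|Bb
⇒ B over [I-1,I-2,II-1,II-2]: 21 consistent
M/I-1 un ·: MM|Mm
M/I-2 aff ·: mm
M/II-1 un I-1×I-2: Mm
M/II-2 un I-1×I-2: Mm
⇒ M over [I-1,I-2,II-1,II-2]: 2 consistent
N/I-1 un ·: NN|Nn
N/I-2 ? ·: NN|Nn|nn
N/II-1 un I-1×I-2: NN|Nn
N/II-2 un I-1×I-2: NN|Nn
⇒ N over [I-1,I-2,II-1,II-2]: 15 consistent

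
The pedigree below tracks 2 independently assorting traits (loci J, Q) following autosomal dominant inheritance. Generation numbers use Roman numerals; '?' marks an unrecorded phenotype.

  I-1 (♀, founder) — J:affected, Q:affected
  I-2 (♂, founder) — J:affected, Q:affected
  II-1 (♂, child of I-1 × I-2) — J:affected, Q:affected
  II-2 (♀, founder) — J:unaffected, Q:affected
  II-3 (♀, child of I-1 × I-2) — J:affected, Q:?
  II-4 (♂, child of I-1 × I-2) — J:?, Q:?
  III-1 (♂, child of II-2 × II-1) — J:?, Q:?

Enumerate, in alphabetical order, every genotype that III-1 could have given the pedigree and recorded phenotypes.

J/I-1 aff ·: Jj|JJ
J/I-2 aff ·: Jj|JJ
J/II-1 aff I-1×I-2: Jj|JJ
J/II-2 un ·: jj
J/II-3 aff I-1×I-2: Jj|JJ
J/II-4 ? I-1×I-2: jj|Jj|JJ
J/III-1 ? II-2×II-1: jj|Jj
⇒ J over [I-1,I-2,II-1,II-2,II-3,II-4,III-1]: 43 consistent
Q/I-1 aff ·: Qq|QQ
Q/I-2 aff ·: Qq|QQ
Q/II-1 aff I-1×I-2: Qq|QQ
Q/II-2 aff ·: Qq|QQ
Q/II-3 ? I-1×I-2: qq|Qq|QQ
Q/II-4 ? I-1×I-2: qq|Qq|QQ
Q/III-1 ? II-2×II-1: qq|Qq|QQ
⇒ Q over [I-1,I-2,II-1,II-2,II-3,II-4,III-1]: 139 consistent

III-1 ∈ {Jj QQ, Jj Qq, Jj qq, jj QQ, jj Qq, jj qq}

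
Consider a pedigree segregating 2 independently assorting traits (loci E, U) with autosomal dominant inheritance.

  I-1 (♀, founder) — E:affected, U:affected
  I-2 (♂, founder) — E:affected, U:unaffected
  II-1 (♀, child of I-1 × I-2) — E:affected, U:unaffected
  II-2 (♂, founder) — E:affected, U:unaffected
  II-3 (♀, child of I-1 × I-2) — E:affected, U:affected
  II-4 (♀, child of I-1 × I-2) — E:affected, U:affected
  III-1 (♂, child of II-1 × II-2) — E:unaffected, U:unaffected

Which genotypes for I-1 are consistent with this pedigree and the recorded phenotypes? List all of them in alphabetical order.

E/I-1 aff ·: Ee|EE
E/I-2 aff ·: Ee|EE
E/II-1 aff I-1×I-2: Ee
E/II-2 aff ·: Ee
E/II-3 aff I-1×I-2: Ee|EE
E/II-4 aff I-1×I-2: Ee|EE
E/III-1 un II-1×II-2: ee
⇒ E over [I-1,I-2,II-1,II-2,II-3,II-4,III-1]: 12 consistent
U/I-1 aff ·: Uu
U/I-2 un ·: uu
U/II-1 un I-1×I-2: uu
U/II-2 un ·: uu
U/II-3 aff I-1×I-2: Uu
U/II-4 aff I-1×I-2: Uu
U/III-1 un II-1×II-2: uu
⇒ U over [I-1,I-2,II-1,II-2,II-3,II-4,III-1]: 1 consistent

I-1 ∈ {EE Uu, Ee Uu}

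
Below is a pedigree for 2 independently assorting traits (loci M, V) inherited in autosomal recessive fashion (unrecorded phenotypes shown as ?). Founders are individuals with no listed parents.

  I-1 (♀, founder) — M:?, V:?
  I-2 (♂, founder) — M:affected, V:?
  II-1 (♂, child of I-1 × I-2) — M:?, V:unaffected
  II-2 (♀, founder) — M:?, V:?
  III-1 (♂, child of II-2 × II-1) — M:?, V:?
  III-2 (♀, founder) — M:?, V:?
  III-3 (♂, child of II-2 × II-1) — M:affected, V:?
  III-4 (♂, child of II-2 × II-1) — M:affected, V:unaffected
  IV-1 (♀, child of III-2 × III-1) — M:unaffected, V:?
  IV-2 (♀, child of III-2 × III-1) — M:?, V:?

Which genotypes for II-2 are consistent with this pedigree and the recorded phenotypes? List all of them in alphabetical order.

M/I-1 ? ·: MM|Mm|mm
M/I-2 aff ·: mm
M/II-1 ? I-1×I-2: Mm|mm
M/II-2 ? ·: Mm|mm
M/III-1 ? II-2×II-1: MM|Mm|mm
M/III-2 ? ·: MM|Mm|mm
M/III-3 aff II-2×II-1: mm
M/III-4 aff II-2×II-1: mm
M/IV-1 un III-2×III-1: MM|Mm
M/IV-2 ? III-2×III-1: MM|Mm|mm
⇒ M over [I-1,I-2,II-1,II-2,III-1,III-2,III-3,III-4,IV-1,IV-2]: 108 consistent
V/I-1 ? ·: VV|Vv|vv
V/I-2 ? ·: VV|Vv|vv
V/II-1 un I-1×I-2: VV|Vv
V/II-2 ? ·: VV|Vv|vv
V/III-1 ? II-2×II-1: VV|Vv|vv
V/III-2 ? ·: VV|Vv|vv
V/III-3 ? II-2×II-1: VV|Vv|vv
V/III-4 un II-2×II-1: VV|Vv
V/IV-1 ? III-2×III-1: VV|Vv|vv
V/IV-2 ? III-2×III-1: VV|Vv|vv
⇒ V over [I-1,I-2,II-1,II-2,III-1,III-2,III-3,III-4,IV-1,IV-2]: 2644 consistent

II-2 ∈ {Mm VV, Mm Vv, Mm vv, mm VV, mm Vv, mm vv}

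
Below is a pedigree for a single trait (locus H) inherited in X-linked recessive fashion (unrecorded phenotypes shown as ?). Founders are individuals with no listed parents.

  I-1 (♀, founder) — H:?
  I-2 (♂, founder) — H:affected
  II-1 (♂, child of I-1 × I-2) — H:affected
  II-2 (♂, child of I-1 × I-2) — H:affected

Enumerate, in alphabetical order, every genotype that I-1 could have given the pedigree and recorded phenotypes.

H/I-1 ? ·: X^HX^h|X^hX^h
H/I-2 aff ·: X^hY
H/II-1 aff I-1×I-2: X^hY
H/II-2 aff I-1×I-2: X^hY
⇒ H over [I-1,I-2,II-1,II-2]: 2 consistent

I-1 ∈ {X^HX^h, X^hX^h}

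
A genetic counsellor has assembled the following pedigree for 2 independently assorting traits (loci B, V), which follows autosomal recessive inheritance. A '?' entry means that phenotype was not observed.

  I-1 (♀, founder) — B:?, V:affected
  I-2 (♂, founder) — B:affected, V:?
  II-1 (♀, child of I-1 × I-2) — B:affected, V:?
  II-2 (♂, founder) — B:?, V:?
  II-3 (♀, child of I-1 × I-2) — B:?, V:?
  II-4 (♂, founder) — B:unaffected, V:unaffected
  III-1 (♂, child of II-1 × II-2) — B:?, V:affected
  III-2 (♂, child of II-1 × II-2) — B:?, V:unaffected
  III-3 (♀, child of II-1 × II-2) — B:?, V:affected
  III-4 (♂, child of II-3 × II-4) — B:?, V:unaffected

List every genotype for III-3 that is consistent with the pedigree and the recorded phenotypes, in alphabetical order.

B/I-1 ? ·: Bb|bb
B/I-2 aff ·: bb
B/II-1 aff I-1×I-2: bb
B/II-2 ? ·: BB|Bb|bb
B/II-3 ? I-1×I-2: Bb|bb
B/II-4 un ·: BB|Bb
B/III-1 ? II-1×II-2: Bb|bb
B/III-2 ? II-1×II-2: Bb|bb
B/III-3 ? II-1×II-2: Bb|bb
B/III-4 ? II-3×II-4: BB|Bb|bb
⇒ B over [I-1,I-2,II-1,II-2,II-3,II-4,III-1,III-2,III-3,III-4]: 110 consistent
V/I-1 aff ·: vv
V/I-2 ? ·: VV|Vv|vv
V/II-1 ? I-1×I-2: Vv|vv
V/II-2 ? ·: Vv|vv
V/II-3 ? I-1×I-2: Vv|vv
V/II-4 un ·: VV|Vv
V/III-1 aff II-1×II-2: vv
V/III-2 un II-1×II-2: VV|Vv
V/III-3 aff II-1×II-2: vv
V/III-4 un II-3×II-4: VV|Vv
⇒ V over [I-1,I-2,II-1,II-2,II-3,II-4,III-1,III-2,III-3,III-4]: 38 consistent

III-3 ∈ {Bb vv, bb vv}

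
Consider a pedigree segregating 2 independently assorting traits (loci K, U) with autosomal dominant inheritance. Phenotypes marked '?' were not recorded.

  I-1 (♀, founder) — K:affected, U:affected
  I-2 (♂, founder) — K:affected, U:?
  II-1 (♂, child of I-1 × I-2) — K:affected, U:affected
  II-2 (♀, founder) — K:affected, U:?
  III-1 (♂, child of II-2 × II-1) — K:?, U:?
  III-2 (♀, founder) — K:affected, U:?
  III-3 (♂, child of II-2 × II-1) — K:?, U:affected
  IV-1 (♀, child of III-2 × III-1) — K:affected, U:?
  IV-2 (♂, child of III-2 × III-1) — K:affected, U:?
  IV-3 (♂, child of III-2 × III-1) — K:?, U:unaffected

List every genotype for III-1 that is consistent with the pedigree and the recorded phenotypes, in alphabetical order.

K/I-1 aff ·: Kk|KK
K/I-2 aff ·: Kk|KK
K/II-1 aff I-1×I-2: Kk|KK
K/II-2 aff ·: Kk|KK
K/III-1 ? II-2×II-1: kk|Kk|KK
K/III-2 aff ·: Kk|KK
K/III-3 ? II-2×II-1: kk|Kk|KK
K/IV-1 aff III-2×III-1: Kk|KK
K/IV-2 aff III-2×III-1: Kk|KK
K/IV-3 ? III-2×III-1: kk|Kk|KK
⇒ K over [I-1,I-2,II-1,II-2,III-1,III-2,III-3,IV-1,IV-2,IV-3]: 730 consistent
U/I-1 aff ·: Uu|UU
U/I-2 ? ·: uu|Uu|UU
U/II-1 aff I-1×I-2: Uu|UU
U/II-2 ? ·: uu|Uu|UU
U/III-1 ? II-2×II-1: uu|Uu
U/III-2 ? ·: uu|Uu
U/III-3 aff II-2×II-1: Uu|UU
U/IV-1 ? III-2×III-1: uu|Uu|UU
U/IV-2 ? III-2×III-1: uu|Uu|UU
U/IV-3 un III-2×III-1: uu
⇒ U over [I-1,I-2,II-1,II-2,III-1,III-2,III-3,IV-1,IV-2,IV-3]: 556 consistent

III-1 ∈ {KK Uu, KK uu, Kk Uu, Kk uu, kk Uu, kk uu}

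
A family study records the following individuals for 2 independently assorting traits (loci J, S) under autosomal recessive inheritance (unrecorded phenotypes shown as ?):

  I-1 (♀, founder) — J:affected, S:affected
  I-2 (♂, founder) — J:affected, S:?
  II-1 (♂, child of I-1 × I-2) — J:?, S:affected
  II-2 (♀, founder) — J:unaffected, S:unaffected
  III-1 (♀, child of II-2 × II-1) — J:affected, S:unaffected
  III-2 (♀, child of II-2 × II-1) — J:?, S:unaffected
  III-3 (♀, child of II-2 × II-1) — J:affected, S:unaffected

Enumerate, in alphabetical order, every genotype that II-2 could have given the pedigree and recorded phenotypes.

II-2 ∈ {Jj SS, Jj Ss}

J/I-1 aff ·: jj
J/I-2 aff ·: jj
J/II-1 ? I-1×I-2: jj
J/II-2 un ·: Jj
J/III-1 aff II-2×II-1: jj
J/III-2 ? II-2×II-1: Jj|jj
J/III-3 aff II-2×II-1: jj
⇒ J over [I-1,I-2,II-1,II-2,III-1,III-2,III-3]: 2 consistent
S/I-1 aff ·: ss
S/I-2 ? ·: Ss|ss
S/II-1 aff I-1×I-2: ss
S/II-2 un ·: SS|Ss
S/III-1 un II-2×II-1: Ss
S/III-2 un II-2×II-1: Ss
S/III-3 un II-2×II-1: Ss
⇒ S over [I-1,I-2,II-1,II-2,III-1,III-2,III-3]: 4 consistent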